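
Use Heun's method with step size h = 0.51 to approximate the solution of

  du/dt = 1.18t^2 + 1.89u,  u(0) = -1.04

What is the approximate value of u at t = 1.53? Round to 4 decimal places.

-11.9801

Heun: k1 = f(t_n, u_n); k2 = f(t_n + h, u_n + h·k1); u_{n+1} = u_n + (h/2)·(k1 + k2).
t=0.000000, u=-1.040000:
  k1 = f(0.000000, -1.040000) = -1.965600
  k2 = f(0.510000, -2.042456) = -3.553324
  u ← -1.040000 + (0.51/2)·(-1.965600 + (-3.553324)) = -2.447326
t=0.510000, u=-2.447326:
  k1 = f(0.510000, -2.447326) = -4.318527
  k2 = f(1.020000, -4.649775) = -7.560402
  u ← -2.447326 + (0.51/2)·(-4.318527 + (-7.560402)) = -5.476453
t=1.020000, u=-5.476453:
  k1 = f(1.020000, -5.476453) = -9.122823
  k2 = f(1.530000, -10.129092) = -16.381723
  u ← -5.476453 + (0.51/2)·(-9.122823 + (-16.381723)) = -11.980112
u(1.53) ≈ -11.9801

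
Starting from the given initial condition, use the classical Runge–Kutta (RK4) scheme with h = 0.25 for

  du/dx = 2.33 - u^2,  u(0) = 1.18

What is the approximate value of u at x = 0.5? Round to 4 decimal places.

1.4434

RK4: k1 = f(x_n, u_n); k2 = f(x_n + h/2, u_n + (h/2)·k1); k3 = f(x_n + h/2, u_n + (h/2)·k2); k4 = f(x_n + h, u_n + h·k3); u_{n+1} = u_n + (h/6)·(k1 + 2k2 + 2k3 + k4).
x=0.000000, u=1.180000:
  k1 = f(0.000000, 1.180000) = 0.937600
  k2 = f(0.125000, 1.297200) = 0.647272
  k3 = f(0.125000, 1.260909) = 0.740108
  k4 = f(0.250000, 1.365027) = 0.466701
  u ← 1.180000 + (0.25/6)·(k1 + 2k2 + 2k3 + k4) = 1.354128
x=0.250000, u=1.354128:
  k1 = f(0.250000, 1.354128) = 0.496338
  k2 = f(0.375000, 1.416170) = 0.324463
  k3 = f(0.375000, 1.394685) = 0.384853
  k4 = f(0.500000, 1.450341) = 0.226512
  u ← 1.354128 + (0.25/6)·(k1 + 2k2 + 2k3 + k4) = 1.443356
u(0.5) ≈ 1.4434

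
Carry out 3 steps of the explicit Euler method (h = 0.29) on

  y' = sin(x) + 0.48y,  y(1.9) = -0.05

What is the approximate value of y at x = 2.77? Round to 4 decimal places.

0.7294

Euler: y_{n+1} = y_n + h·f(x_n, y_n).
x=1.900000, y=-0.050000: f=0.922300 → y ← -0.050000 + 0.29·0.922300 = 0.217467
x=2.190000, y=0.217467: f=0.918725 → y ← 0.217467 + 0.29·0.918725 = 0.483897
x=2.480000, y=0.483897: f=0.846645 → y ← 0.483897 + 0.29·0.846645 = 0.729424
y(2.77) ≈ 0.7294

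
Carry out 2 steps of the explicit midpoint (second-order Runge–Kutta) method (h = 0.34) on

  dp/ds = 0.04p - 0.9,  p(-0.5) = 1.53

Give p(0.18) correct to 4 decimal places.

0.9518

Midpoint: k1 = f(s_n, p_n); k2 = f(s_n + h/2, p_n + (h/2)·k1); p_{n+1} = p_n + h·k2.
s=-0.500000, p=1.530000:
  k1 = f(-0.500000, 1.530000) = -0.838800
  k2 = f(-0.330000, 1.387404) = -0.844504
  p ← 1.530000 + 0.34·(-0.844504) = 1.242869
s=-0.160000, p=1.242869:
  k1 = f(-0.160000, 1.242869) = -0.850285
  k2 = f(0.010000, 1.098320) = -0.856067
  p ← 1.242869 + 0.34·(-0.856067) = 0.951806
p(0.18) ≈ 0.9518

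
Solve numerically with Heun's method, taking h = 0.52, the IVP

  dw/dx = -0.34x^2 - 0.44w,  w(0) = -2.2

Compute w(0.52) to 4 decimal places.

-1.7781

Heun: k1 = f(x_n, w_n); k2 = f(x_n + h, w_n + h·k1); w_{n+1} = w_n + (h/2)·(k1 + k2).
x=0.000000, w=-2.200000:
  k1 = f(0.000000, -2.200000) = 0.968000
  k2 = f(0.520000, -1.696640) = 0.654586
  w ← -2.200000 + (0.52/2)·(0.968000 + 0.654586) = -1.778128
w(0.52) ≈ -1.7781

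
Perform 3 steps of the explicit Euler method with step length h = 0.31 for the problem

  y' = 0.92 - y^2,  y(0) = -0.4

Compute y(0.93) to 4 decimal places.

Euler: y_{n+1} = y_n + h·f(t_n, y_n).
t=0.000000, y=-0.400000: f=0.760000 → y ← -0.400000 + 0.31·0.760000 = -0.164400
t=0.310000, y=-0.164400: f=0.892973 → y ← -0.164400 + 0.31·0.892973 = 0.112422
t=0.620000, y=0.112422: f=0.907361 → y ← 0.112422 + 0.31·0.907361 = 0.393704
y(0.93) ≈ 0.3937

0.3937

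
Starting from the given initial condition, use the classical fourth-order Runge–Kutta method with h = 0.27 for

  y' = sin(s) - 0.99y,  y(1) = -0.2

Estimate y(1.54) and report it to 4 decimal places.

RK4: k1 = f(s_n, y_n); k2 = f(s_n + h/2, y_n + (h/2)·k1); k3 = f(s_n + h/2, y_n + (h/2)·k2); k4 = f(s_n + h, y_n + h·k3); y_{n+1} = y_n + (h/6)·(k1 + 2k2 + 2k3 + k4).
s=1.000000, y=-0.200000:
  k1 = f(1.000000, -0.200000) = 1.039471
  k2 = f(1.135000, -0.059671) = 0.965609
  k3 = f(1.135000, -0.069643) = 0.975481
  k4 = f(1.270000, 0.063380) = 0.892355
  y ← -0.200000 + (0.27/6)·(k1 + 2k2 + 2k3 + k4) = 0.061630
s=1.270000, y=0.061630:
  k1 = f(1.270000, 0.061630) = 0.894087
  k2 = f(1.405000, 0.182332) = 0.805779
  k3 = f(1.405000, 0.170410) = 0.817581
  k4 = f(1.540000, 0.282377) = 0.719973
  y ← 0.061630 + (0.27/6)·(k1 + 2k2 + 2k3 + k4) = 0.280365
y(1.54) ≈ 0.2804

0.2804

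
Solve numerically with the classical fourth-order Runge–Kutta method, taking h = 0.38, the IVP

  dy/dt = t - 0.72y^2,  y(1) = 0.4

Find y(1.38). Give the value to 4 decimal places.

RK4: k1 = f(t_n, y_n); k2 = f(t_n + h/2, y_n + (h/2)·k1); k3 = f(t_n + h/2, y_n + (h/2)·k2); k4 = f(t_n + h, y_n + h·k3); y_{n+1} = y_n + (h/6)·(k1 + 2k2 + 2k3 + k4).
t=1.000000, y=0.400000:
  k1 = f(1.000000, 0.400000) = 0.884800
  k2 = f(1.190000, 0.568112) = 0.957619
  k3 = f(1.190000, 0.581948) = 0.946163
  k4 = f(1.380000, 0.759542) = 0.964629
  y ← 0.400000 + (0.38/6)·(k1 + 2k2 + 2k3 + k4) = 0.758276
y(1.38) ≈ 0.7583

0.7583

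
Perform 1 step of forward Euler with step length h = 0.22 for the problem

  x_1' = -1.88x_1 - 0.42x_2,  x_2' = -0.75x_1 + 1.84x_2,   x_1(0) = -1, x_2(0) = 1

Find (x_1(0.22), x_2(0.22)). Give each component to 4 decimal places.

-0.6788, 1.5698

Euler on (x_1,x_2): x_1_{n+1} = x_1_n + h·x_1', x_2_{n+1} = x_2_n + h·x_2'.
0.000000: (-1.000000, 1.000000); f=(1.460000, 2.590000) → (-0.678800, 1.569800)
(x_1(0.22), x_2(0.22)) ≈ (-0.6788, 1.5698)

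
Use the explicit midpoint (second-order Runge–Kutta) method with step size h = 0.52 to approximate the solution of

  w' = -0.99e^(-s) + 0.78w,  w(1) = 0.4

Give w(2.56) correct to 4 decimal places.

0.6809

Midpoint: k1 = f(s_n, w_n); k2 = f(s_n + h/2, w_n + (h/2)·k1); w_{n+1} = w_n + h·k2.
s=1.000000, w=0.400000:
  k1 = f(1.000000, 0.400000) = -0.052201
  k2 = f(1.260000, 0.386428) = 0.020596
  w ← 0.400000 + 0.52·0.020596 = 0.410710
s=1.520000, w=0.410710:
  k1 = f(1.520000, 0.410710) = 0.103829
  k2 = f(1.780000, 0.437706) = 0.174459
  w ← 0.410710 + 0.52·0.174459 = 0.501429
s=2.040000, w=0.501429:
  k1 = f(2.040000, 0.501429) = 0.262386
  k2 = f(2.300000, 0.569649) = 0.345070
  w ← 0.501429 + 0.52·0.345070 = 0.680865
w(2.56) ≈ 0.6809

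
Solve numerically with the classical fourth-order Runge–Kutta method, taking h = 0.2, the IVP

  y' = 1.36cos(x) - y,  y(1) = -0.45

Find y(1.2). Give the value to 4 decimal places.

-0.2575

RK4: k1 = f(x_n, y_n); k2 = f(x_n + h/2, y_n + (h/2)·k1); k3 = f(x_n + h/2, y_n + (h/2)·k2); k4 = f(x_n + h, y_n + h·k3); y_{n+1} = y_n + (h/6)·(k1 + 2k2 + 2k3 + k4).
x=1.000000, y=-0.450000:
  k1 = f(1.000000, -0.450000) = 1.184811
  k2 = f(1.100000, -0.331519) = 0.948410
  k3 = f(1.100000, -0.355159) = 0.972050
  k4 = f(1.200000, -0.255590) = 0.748397
  y ← -0.450000 + (0.2/6)·(k1 + 2k2 + 2k3 + k4) = -0.257529
y(1.2) ≈ -0.2575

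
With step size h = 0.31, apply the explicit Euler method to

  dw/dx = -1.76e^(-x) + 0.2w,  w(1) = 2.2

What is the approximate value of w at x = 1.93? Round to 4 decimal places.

Euler: w_{n+1} = w_n + h·f(x_n, w_n).
x=1.000000, w=2.200000: f=-0.207468 → w ← 2.200000 + 0.31·(-0.207468) = 2.135685
x=1.310000, w=2.135685: f=-0.047746 → w ← 2.135685 + 0.31·(-0.047746) = 2.120884
x=1.620000, w=2.120884: f=0.075875 → w ← 2.120884 + 0.31·0.075875 = 2.144405
w(1.93) ≈ 2.1444

2.1444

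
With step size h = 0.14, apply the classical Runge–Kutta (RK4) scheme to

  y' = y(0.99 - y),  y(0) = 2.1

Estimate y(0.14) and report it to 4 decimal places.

RK4: k1 = f(x_n, y_n); k2 = f(x_n + h/2, y_n + (h/2)·k1); k3 = f(x_n + h/2, y_n + (h/2)·k2); k4 = f(x_n + h, y_n + h·k3); y_{n+1} = y_n + (h/6)·(k1 + 2k2 + 2k3 + k4).
x=0.000000, y=2.100000:
  k1 = f(0.000000, 2.100000) = -2.331000
  k2 = f(0.070000, 1.936830) = -1.833849
  k3 = f(0.070000, 1.971631) = -1.935413
  k4 = f(0.140000, 1.829042) = -1.534644
  y ← 2.100000 + (0.14/6)·(k1 + 2k2 + 2k3 + k4) = 1.833903
y(0.14) ≈ 1.8339

1.8339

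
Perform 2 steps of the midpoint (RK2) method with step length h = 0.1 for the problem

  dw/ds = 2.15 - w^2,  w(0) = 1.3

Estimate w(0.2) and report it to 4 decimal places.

Midpoint: k1 = f(s_n, w_n); k2 = f(s_n + h/2, w_n + (h/2)·k1); w_{n+1} = w_n + h·k2.
s=0.000000, w=1.300000:
  k1 = f(0.000000, 1.300000) = 0.460000
  k2 = f(0.050000, 1.323000) = 0.399671
  w ← 1.300000 + 0.1·0.399671 = 1.339967
s=0.100000, w=1.339967:
  k1 = f(0.100000, 1.339967) = 0.354488
  k2 = f(0.150000, 1.357692) = 0.306674
  w ← 1.339967 + 0.1·0.306674 = 1.370634
w(0.2) ≈ 1.3706

1.3706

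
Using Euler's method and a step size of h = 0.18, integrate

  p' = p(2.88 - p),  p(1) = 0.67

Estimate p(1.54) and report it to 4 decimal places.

1.6318

Euler: p_{n+1} = p_n + h·f(t_n, p_n).
t=1.000000, p=0.670000: f=1.480700 → p ← 0.670000 + 0.18·1.480700 = 0.936526
t=1.180000, p=0.936526: f=1.820114 → p ← 0.936526 + 0.18·1.820114 = 1.264147
t=1.360000, p=1.264147: f=2.042676 → p ← 1.264147 + 0.18·2.042676 = 1.631828
p(1.54) ≈ 1.6318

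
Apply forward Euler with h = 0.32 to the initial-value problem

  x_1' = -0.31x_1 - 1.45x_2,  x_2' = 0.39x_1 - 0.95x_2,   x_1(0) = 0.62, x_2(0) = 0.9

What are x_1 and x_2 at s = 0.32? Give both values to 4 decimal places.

0.1409, 0.7038

Euler on (x_1,x_2): x_1_{n+1} = x_1_n + h·x_1', x_2_{n+1} = x_2_n + h·x_2'.
0.000000: (0.620000, 0.900000); f=(-1.497200, -0.613200) → (0.140896, 0.703776)
(x_1(0.32), x_2(0.32)) ≈ (0.1409, 0.7038)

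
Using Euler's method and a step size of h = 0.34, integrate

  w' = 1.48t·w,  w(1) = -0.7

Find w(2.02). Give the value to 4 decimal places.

Euler: w_{n+1} = w_n + h·f(t_n, w_n).
t=1.000000, w=-0.700000: f=-1.036000 → w ← -0.700000 + 0.34·(-1.036000) = -1.052240
t=1.340000, w=-1.052240: f=-2.086802 → w ← -1.052240 + 0.34·(-2.086802) = -1.761753
t=1.680000, w=-1.761753: f=-4.380422 → w ← -1.761753 + 0.34·(-4.380422) = -3.251096
w(2.02) ≈ -3.2511

-3.2511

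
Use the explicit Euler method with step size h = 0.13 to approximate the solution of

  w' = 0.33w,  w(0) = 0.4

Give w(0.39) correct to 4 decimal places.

0.4537

Euler: w_{n+1} = w_n + h·f(x_n, w_n).
x=0.000000, w=0.400000: f=0.132000 → w ← 0.400000 + 0.13·0.132000 = 0.417160
x=0.130000, w=0.417160: f=0.137663 → w ← 0.417160 + 0.13·0.137663 = 0.435056
x=0.260000, w=0.435056: f=0.143569 → w ← 0.435056 + 0.13·0.143569 = 0.453720
w(0.39) ≈ 0.4537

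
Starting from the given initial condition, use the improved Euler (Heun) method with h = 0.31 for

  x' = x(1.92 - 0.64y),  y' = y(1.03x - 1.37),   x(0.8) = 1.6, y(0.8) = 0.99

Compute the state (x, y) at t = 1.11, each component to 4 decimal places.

Heun on (x,y): k1 = f(t_n, state_n); k2 = f(t_n + h, state_n + h·k1); state_{n+1} = state_n + (h/2)·(k1 + k2).
0.800000: (1.600000, 0.990000)
  k1 = (2.058240, 0.275220)
  predictor → (2.238054, 1.075318)
  k2 = (2.756827, 1.005633)
  → (2.346335, 1.188532)
(x(1.11), y(1.11)) ≈ (2.3463, 1.1885)

2.3463, 1.1885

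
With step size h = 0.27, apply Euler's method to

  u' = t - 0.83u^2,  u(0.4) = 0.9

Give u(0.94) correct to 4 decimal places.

Euler: u_{n+1} = u_n + h·f(t_n, u_n).
t=0.400000, u=0.900000: f=-0.272300 → u ← 0.900000 + 0.27·(-0.272300) = 0.826479
t=0.670000, u=0.826479: f=0.103054 → u ← 0.826479 + 0.27·0.103054 = 0.854304
u(0.94) ≈ 0.8543

0.8543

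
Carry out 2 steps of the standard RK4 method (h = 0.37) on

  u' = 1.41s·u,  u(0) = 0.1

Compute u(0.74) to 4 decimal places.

0.1471

RK4: k1 = f(s_n, u_n); k2 = f(s_n + h/2, u_n + (h/2)·k1); k3 = f(s_n + h/2, u_n + (h/2)·k2); k4 = f(s_n + h, u_n + h·k3); u_{n+1} = u_n + (h/6)·(k1 + 2k2 + 2k3 + k4).
s=0.000000, u=0.100000:
  k1 = f(0.000000, 0.100000) = 0.000000
  k2 = f(0.185000, 0.100000) = 0.026085
  k3 = f(0.185000, 0.104826) = 0.027344
  k4 = f(0.370000, 0.110117) = 0.057448
  u ← 0.100000 + (0.37/6)·(k1 + 2k2 + 2k3 + k4) = 0.110132
s=0.370000, u=0.110132:
  k1 = f(0.370000, 0.110132) = 0.057456
  k2 = f(0.555000, 0.120762) = 0.094502
  k3 = f(0.555000, 0.127615) = 0.099865
  k4 = f(0.740000, 0.147082) = 0.153466
  u ← 0.110132 + (0.37/6)·(k1 + 2k2 + 2k3 + k4) = 0.147111
u(0.74) ≈ 0.1471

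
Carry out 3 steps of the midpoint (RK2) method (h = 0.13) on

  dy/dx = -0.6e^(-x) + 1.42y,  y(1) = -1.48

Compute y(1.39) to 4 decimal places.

-2.6645

Midpoint: k1 = f(x_n, y_n); k2 = f(x_n + h/2, y_n + (h/2)·k1); y_{n+1} = y_n + h·k2.
x=1.000000, y=-1.480000:
  k1 = f(1.000000, -1.480000) = -2.322328
  k2 = f(1.065000, -1.630951) = -2.522788
  y ← -1.480000 + 0.13·(-2.522788) = -1.807962
x=1.130000, y=-1.807962:
  k1 = f(1.130000, -1.807962) = -2.761127
  k2 = f(1.195000, -1.987436) = -3.003781
  y ← -1.807962 + 0.13·(-3.003781) = -2.198454
x=1.260000, y=-2.198454:
  k1 = f(1.260000, -2.198454) = -3.291997
  k2 = f(1.325000, -2.412434) = -3.585138
  y ← -2.198454 + 0.13·(-3.585138) = -2.664522
y(1.39) ≈ -2.6645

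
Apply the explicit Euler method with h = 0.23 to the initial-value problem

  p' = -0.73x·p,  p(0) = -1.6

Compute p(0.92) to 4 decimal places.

-1.2550

Euler: p_{n+1} = p_n + h·f(x_n, p_n).
x=0.000000, p=-1.600000: f=0.000000 → p ← -1.600000 + 0.23·0.000000 = -1.600000
x=0.230000, p=-1.600000: f=0.268640 → p ← -1.600000 + 0.23·0.268640 = -1.538213
x=0.460000, p=-1.538213: f=0.516532 → p ← -1.538213 + 0.23·0.516532 = -1.419410
x=0.690000, p=-1.419410: f=0.714957 → p ← -1.419410 + 0.23·0.714957 = -1.254970
p(0.92) ≈ -1.2550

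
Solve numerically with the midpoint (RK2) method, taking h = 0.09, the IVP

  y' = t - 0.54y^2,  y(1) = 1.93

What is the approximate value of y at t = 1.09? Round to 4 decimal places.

1.8515

Midpoint: k1 = f(t_n, y_n); k2 = f(t_n + h/2, y_n + (h/2)·k1); y_{n+1} = y_n + h·k2.
t=1.000000, y=1.930000:
  k1 = f(1.000000, 1.930000) = -1.011446
  k2 = f(1.045000, 1.884485) = -0.872693
  y ← 1.930000 + 0.09·(-0.872693) = 1.851458
y(1.09) ≈ 1.8515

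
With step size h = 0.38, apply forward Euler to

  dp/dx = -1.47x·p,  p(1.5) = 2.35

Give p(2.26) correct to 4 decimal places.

Euler: p_{n+1} = p_n + h·f(x_n, p_n).
x=1.500000, p=2.350000: f=-5.181750 → p ← 2.350000 + 0.38·(-5.181750) = 0.380935
x=1.880000, p=0.380935: f=-1.052752 → p ← 0.380935 + 0.38·(-1.052752) = -0.019111
p(2.26) ≈ -0.0191

-0.0191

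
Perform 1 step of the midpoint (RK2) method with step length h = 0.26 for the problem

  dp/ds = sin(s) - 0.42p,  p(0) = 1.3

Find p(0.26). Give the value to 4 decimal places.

Midpoint: k1 = f(s_n, p_n); k2 = f(s_n + h/2, p_n + (h/2)·k1); p_{n+1} = p_n + h·k2.
s=0.000000, p=1.300000:
  k1 = f(0.000000, 1.300000) = -0.546000
  k2 = f(0.130000, 1.229020) = -0.386554
  p ← 1.300000 + 0.26·(-0.386554) = 1.199496
p(0.26) ≈ 1.1995

1.1995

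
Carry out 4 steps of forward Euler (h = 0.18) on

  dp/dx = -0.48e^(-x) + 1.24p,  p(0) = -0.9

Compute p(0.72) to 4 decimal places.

Euler: p_{n+1} = p_n + h·f(x_n, p_n).
x=0.000000, p=-0.900000: f=-1.596000 → p ← -0.900000 + 0.18·(-1.596000) = -1.187280
x=0.180000, p=-1.187280: f=-1.873157 → p ← -1.187280 + 0.18·(-1.873157) = -1.524448
x=0.360000, p=-1.524448: f=-2.225200 → p ← -1.524448 + 0.18·(-2.225200) = -1.924984
x=0.540000, p=-1.924984: f=-2.666700 → p ← -1.924984 + 0.18·(-2.666700) = -2.404990
p(0.72) ≈ -2.4050

-2.4050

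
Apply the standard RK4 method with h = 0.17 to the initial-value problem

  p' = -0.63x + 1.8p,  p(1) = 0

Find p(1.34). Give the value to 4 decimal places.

RK4: k1 = f(x_n, p_n); k2 = f(x_n + h/2, p_n + (h/2)·k1); k3 = f(x_n + h/2, p_n + (h/2)·k2); k4 = f(x_n + h, p_n + h·k3); p_{n+1} = p_n + (h/6)·(k1 + 2k2 + 2k3 + k4).
x=1.000000, p=0.000000:
  k1 = f(1.000000, 0.000000) = -0.630000
  k2 = f(1.085000, -0.053550) = -0.779940
  k3 = f(1.085000, -0.066295) = -0.802881
  k4 = f(1.170000, -0.136490) = -0.982782
  p ← 0.000000 + (0.17/6)·(k1 + 2k2 + 2k3 + k4) = -0.135389
x=1.170000, p=-0.135389:
  k1 = f(1.170000, -0.135389) = -0.980800
  k2 = f(1.255000, -0.218757) = -1.184412
  k3 = f(1.255000, -0.236064) = -1.215565
  k4 = f(1.340000, -0.342035) = -1.459862
  p ← -0.135389 + (0.17/6)·(k1 + 2k2 + 2k3 + k4) = -0.340539
p(1.34) ≈ -0.3405

-0.3405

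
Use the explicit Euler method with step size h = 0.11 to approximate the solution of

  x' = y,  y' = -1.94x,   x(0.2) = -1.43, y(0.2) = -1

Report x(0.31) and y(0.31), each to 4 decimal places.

Euler on (x,y): x_{n+1} = x_n + h·x', y_{n+1} = y_n + h·y'.
0.200000: (-1.430000, -1.000000); f=(-1.000000, 2.774200) → (-1.540000, -0.694838)
(x(0.31), y(0.31)) ≈ (-1.5400, -0.6948)

-1.5400, -0.6948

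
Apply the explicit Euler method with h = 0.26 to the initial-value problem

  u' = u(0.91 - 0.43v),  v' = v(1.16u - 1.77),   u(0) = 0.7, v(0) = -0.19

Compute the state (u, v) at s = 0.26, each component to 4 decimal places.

Euler on (u,v): u_{n+1} = u_n + h·u', v_{n+1} = v_n + h·v'.
0.000000: (0.700000, -0.190000); f=(0.694190, 0.182020) → (0.880489, -0.142675)
(u(0.26), v(0.26)) ≈ (0.8805, -0.1427)

0.8805, -0.1427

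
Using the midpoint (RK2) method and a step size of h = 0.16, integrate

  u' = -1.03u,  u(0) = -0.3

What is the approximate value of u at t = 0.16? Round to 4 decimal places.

Midpoint: k1 = f(t_n, u_n); k2 = f(t_n + h/2, u_n + (h/2)·k1); u_{n+1} = u_n + h·k2.
t=0.000000, u=-0.300000:
  k1 = f(0.000000, -0.300000) = 0.309000
  k2 = f(0.080000, -0.275280) = 0.283538
  u ← -0.300000 + 0.16·0.283538 = -0.254634
u(0.16) ≈ -0.2546

-0.2546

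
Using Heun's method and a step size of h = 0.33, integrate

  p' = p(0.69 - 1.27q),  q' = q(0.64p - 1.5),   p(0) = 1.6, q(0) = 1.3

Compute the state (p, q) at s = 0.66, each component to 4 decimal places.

1.0373, 0.8107

Heun on (p,q): k1 = f(s_n, state_n); k2 = f(s_n + h, state_n + h·k1); state_{n+1} = state_n + (h/2)·(k1 + k2).
0.000000: (1.600000, 1.300000)
  k1 = (-1.537600, -0.618800)
  predictor → (1.092592, 1.095796)
  k2 = (-0.766629, -0.877449)
  → (1.219802, 1.053119)
0.330000: (1.219802, 1.053119)
  k1 = (-0.789774, -0.757536)
  predictor → (0.959177, 0.803132)
  k2 = (-0.316507, -0.711677)
  → (1.037266, 0.810699)
(p(0.66), q(0.66)) ≈ (1.0373, 0.8107)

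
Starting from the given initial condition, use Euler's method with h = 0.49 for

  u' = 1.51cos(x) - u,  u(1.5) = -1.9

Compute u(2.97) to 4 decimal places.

-0.9758

Euler: u_{n+1} = u_n + h·f(x_n, u_n).
x=1.500000, u=-1.900000: f=2.006813 → u ← -1.900000 + 0.49·2.006813 = -0.916662
x=1.990000, u=-0.916662: f=0.302041 → u ← -0.916662 + 0.49·0.302041 = -0.768661
x=2.480000, u=-0.768661: f=-0.422751 → u ← -0.768661 + 0.49·(-0.422751) = -0.975809
u(2.97) ≈ -0.9758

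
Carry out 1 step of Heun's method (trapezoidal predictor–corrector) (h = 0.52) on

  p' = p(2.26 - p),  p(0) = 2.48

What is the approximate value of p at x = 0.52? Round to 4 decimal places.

2.3745

Heun: k1 = f(x_n, p_n); k2 = f(x_n + h, p_n + h·k1); p_{n+1} = p_n + (h/2)·(k1 + k2).
x=0.000000, p=2.480000:
  k1 = f(0.000000, 2.480000) = -0.545600
  k2 = f(0.520000, 2.196288) = 0.139930
  p ← 2.480000 + (0.52/2)·(-0.545600 + 0.139930) = 2.374526
p(0.52) ≈ 2.3745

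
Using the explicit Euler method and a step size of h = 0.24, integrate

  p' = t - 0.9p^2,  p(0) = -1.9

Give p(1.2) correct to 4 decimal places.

-114.5807

Euler: p_{n+1} = p_n + h·f(t_n, p_n).
t=0.000000, p=-1.900000: f=-3.249000 → p ← -1.900000 + 0.24·(-3.249000) = -2.679760
t=0.240000, p=-2.679760: f=-6.223002 → p ← -2.679760 + 0.24·(-6.223002) = -4.173281
t=0.480000, p=-4.173281: f=-15.194643 → p ← -4.173281 + 0.24·(-15.194643) = -7.819995
t=0.720000, p=-7.819995: f=-54.317089 → p ← -7.819995 + 0.24·(-54.317089) = -20.856096
t=0.960000, p=-20.856096: f=-390.519084 → p ← -20.856096 + 0.24·(-390.519084) = -114.580677
p(1.2) ≈ -114.5807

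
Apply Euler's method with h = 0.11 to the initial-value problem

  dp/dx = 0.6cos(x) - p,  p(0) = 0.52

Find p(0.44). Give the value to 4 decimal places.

Euler: p_{n+1} = p_n + h·f(x_n, p_n).
x=0.000000, p=0.520000: f=0.080000 → p ← 0.520000 + 0.11·0.080000 = 0.528800
x=0.110000, p=0.528800: f=0.067574 → p ← 0.528800 + 0.11·0.067574 = 0.536233
x=0.220000, p=0.536233: f=0.049305 → p ← 0.536233 + 0.11·0.049305 = 0.541657
x=0.330000, p=0.541657: f=0.025969 → p ← 0.541657 + 0.11·0.025969 = 0.544513
p(0.44) ≈ 0.5445

0.5445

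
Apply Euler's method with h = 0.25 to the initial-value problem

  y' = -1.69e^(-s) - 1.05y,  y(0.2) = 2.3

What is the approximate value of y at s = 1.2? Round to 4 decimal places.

0.0770

Euler: y_{n+1} = y_n + h·f(s_n, y_n).
s=0.200000, y=2.300000: f=-3.798655 → y ← 2.300000 + 0.25·(-3.798655) = 1.350336
s=0.450000, y=1.350336: f=-2.495445 → y ← 1.350336 + 0.25·(-2.495445) = 0.726475
s=0.700000, y=0.726475: f=-1.602028 → y ← 0.726475 + 0.25·(-1.602028) = 0.325968
s=0.950000, y=0.325968: f=-0.995859 → y ← 0.325968 + 0.25·(-0.995859) = 0.077003
y(1.2) ≈ 0.0770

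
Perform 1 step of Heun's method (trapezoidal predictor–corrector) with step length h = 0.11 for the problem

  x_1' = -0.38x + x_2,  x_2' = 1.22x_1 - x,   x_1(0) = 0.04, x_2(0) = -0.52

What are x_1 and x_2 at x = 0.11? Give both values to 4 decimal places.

Heun on (x_1,x_2): k1 = f(x_n, state_n); k2 = f(x_n + h, state_n + h·k1); state_{n+1} = state_n + (h/2)·(k1 + k2).
0.000000: (0.040000, -0.520000)
  k1 = (-0.520000, 0.048800)
  predictor → (-0.017200, -0.514632)
  k2 = (-0.556432, -0.130984)
  → (-0.019204, -0.524520)
(x_1(0.11), x_2(0.11)) ≈ (-0.0192, -0.5245)

-0.0192, -0.5245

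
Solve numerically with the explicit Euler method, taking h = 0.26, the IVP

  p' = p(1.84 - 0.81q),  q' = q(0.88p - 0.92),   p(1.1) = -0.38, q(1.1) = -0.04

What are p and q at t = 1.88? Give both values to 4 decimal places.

Euler on (p,q): p_{n+1} = p_n + h·p', q_{n+1} = q_n + h·q'.
1.100000: (-0.380000, -0.040000); f=(-0.711512, 0.050176) → (-0.564993, -0.026954)
1.360000: (-0.564993, -0.026954); f=(-1.051923, 0.038199) → (-0.838493, -0.017022)
1.620000: (-0.838493, -0.017022); f=(-1.554388, 0.028221) → (-1.242634, -0.009685)
(p(1.88), q(1.88)) ≈ (-1.2426, -0.0097)

-1.2426, -0.0097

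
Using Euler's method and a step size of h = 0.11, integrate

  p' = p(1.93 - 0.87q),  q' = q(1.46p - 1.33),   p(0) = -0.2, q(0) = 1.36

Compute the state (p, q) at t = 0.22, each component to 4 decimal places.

-0.2392, 0.9150

Euler on (p,q): p_{n+1} = p_n + h·p', q_{n+1} = q_n + h·q'.
0.000000: (-0.200000, 1.360000); f=(-0.149360, -2.205920) → (-0.216430, 1.117349)
0.110000: (-0.216430, 1.117349); f=(-0.207319, -1.839142) → (-0.239235, 0.915043)
(p(0.22), q(0.22)) ≈ (-0.2392, 0.9150)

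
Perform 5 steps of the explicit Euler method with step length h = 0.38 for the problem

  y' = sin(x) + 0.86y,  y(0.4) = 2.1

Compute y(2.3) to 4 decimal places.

11.1918

Euler: y_{n+1} = y_n + h·f(x_n, y_n).
x=0.400000, y=2.100000: f=2.195418 → y ← 2.100000 + 0.38·2.195418 = 2.934259
x=0.780000, y=2.934259: f=3.226742 → y ← 2.934259 + 0.38·3.226742 = 4.160421
x=1.160000, y=4.160421: f=4.494765 → y ← 4.160421 + 0.38·4.494765 = 5.868432
x=1.540000, y=5.868432: f=6.046377 → y ← 5.868432 + 0.38·6.046377 = 8.166055
x=1.920000, y=8.166055: f=7.962453 → y ← 8.166055 + 0.38·7.962453 = 11.191787
y(2.3) ≈ 11.1918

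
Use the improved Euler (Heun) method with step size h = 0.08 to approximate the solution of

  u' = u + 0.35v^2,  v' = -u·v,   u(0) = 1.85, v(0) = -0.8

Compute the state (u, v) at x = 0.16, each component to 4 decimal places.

Heun on (u,v): k1 = f(x_n, state_n); k2 = f(x_n + h, state_n + h·k1); state_{n+1} = state_n + (h/2)·(k1 + k2).
0.000000: (1.850000, -0.800000)
  k1 = (2.074000, 1.480000)
  predictor → (2.015920, -0.681600)
  k2 = (2.178522, 1.374051)
  → (2.020101, -0.685838)
0.080000: (2.020101, -0.685838)
  k1 = (2.184732, 1.385462)
  predictor → (2.194879, -0.575001)
  k2 = (2.310599, 1.262058)
  → (2.199914, -0.579937)
(u(0.16), v(0.16)) ≈ (2.1999, -0.5799)

2.1999, -0.5799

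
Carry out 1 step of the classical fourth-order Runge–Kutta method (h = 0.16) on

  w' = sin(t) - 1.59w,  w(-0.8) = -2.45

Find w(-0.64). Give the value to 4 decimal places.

-1.9924

RK4: k1 = f(t_n, w_n); k2 = f(t_n + h/2, w_n + (h/2)·k1); k3 = f(t_n + h/2, w_n + (h/2)·k2); k4 = f(t_n + h, w_n + h·k3); w_{n+1} = w_n + (h/6)·(k1 + 2k2 + 2k3 + k4).
t=-0.800000, w=-2.450000:
  k1 = f(-0.800000, -2.450000) = 3.178144
  k2 = f(-0.720000, -2.195748) = 2.831855
  k3 = f(-0.720000, -2.223452) = 2.875903
  k4 = f(-0.640000, -1.989855) = 2.566675
  w ← -2.450000 + (0.16/6)·(k1 + 2k2 + 2k3 + k4) = -1.992391
w(-0.64) ≈ -1.9924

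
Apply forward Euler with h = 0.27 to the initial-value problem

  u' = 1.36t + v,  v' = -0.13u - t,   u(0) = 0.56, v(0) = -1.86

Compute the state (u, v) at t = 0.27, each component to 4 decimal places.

Euler on (u,v): u_{n+1} = u_n + h·u', v_{n+1} = v_n + h·v'.
0.000000: (0.560000, -1.860000); f=(-1.860000, -0.072800) → (0.057800, -1.879656)
(u(0.27), v(0.27)) ≈ (0.0578, -1.8797)

0.0578, -1.8797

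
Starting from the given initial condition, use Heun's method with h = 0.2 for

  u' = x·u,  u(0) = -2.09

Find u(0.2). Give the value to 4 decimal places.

Heun: k1 = f(x_n, u_n); k2 = f(x_n + h, u_n + h·k1); u_{n+1} = u_n + (h/2)·(k1 + k2).
x=0.000000, u=-2.090000:
  k1 = f(0.000000, -2.090000) = 0.000000
  k2 = f(0.200000, -2.090000) = -0.418000
  u ← -2.090000 + (0.2/2)·(0.000000 + (-0.418000)) = -2.131800
u(0.2) ≈ -2.1318

-2.1318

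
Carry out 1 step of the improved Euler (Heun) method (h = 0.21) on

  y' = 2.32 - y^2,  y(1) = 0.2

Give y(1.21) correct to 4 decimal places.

0.6346

Heun: k1 = f(t_n, y_n); k2 = f(t_n + h, y_n + h·k1); y_{n+1} = y_n + (h/2)·(k1 + k2).
t=1.000000, y=0.200000:
  k1 = f(1.000000, 0.200000) = 2.280000
  k2 = f(1.210000, 0.678800) = 1.859231
  y ← 0.200000 + (0.21/2)·(2.280000 + 1.859231) = 0.634619
y(1.21) ≈ 0.6346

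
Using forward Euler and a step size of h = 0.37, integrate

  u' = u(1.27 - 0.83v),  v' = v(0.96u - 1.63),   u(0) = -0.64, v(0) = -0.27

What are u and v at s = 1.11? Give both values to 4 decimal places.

Euler on (u,v): u_{n+1} = u_n + h·u', v_{n+1} = v_n + h·v'.
0.000000: (-0.640000, -0.270000); f=(-0.956224, 0.605988) → (-0.993803, -0.045784)
0.370000: (-0.993803, -0.045784); f=(-1.299895, 0.118309) → (-1.474764, -0.002010)
0.740000: (-1.474764, -0.002010); f=(-1.875411, 0.006122) → (-2.168666, 0.000255)
(u(1.11), v(1.11)) ≈ (-2.1687, 0.0003)

-2.1687, 0.0003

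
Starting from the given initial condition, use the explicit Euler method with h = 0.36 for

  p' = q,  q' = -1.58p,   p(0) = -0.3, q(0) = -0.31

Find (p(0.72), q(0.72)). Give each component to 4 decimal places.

-0.4618, 0.0948

Euler on (p,q): p_{n+1} = p_n + h·p', q_{n+1} = q_n + h·q'.
0.000000: (-0.300000, -0.310000); f=(-0.310000, 0.474000) → (-0.411600, -0.139360)
0.360000: (-0.411600, -0.139360); f=(-0.139360, 0.650328) → (-0.461770, 0.094758)
(p(0.72), q(0.72)) ≈ (-0.4618, 0.0948)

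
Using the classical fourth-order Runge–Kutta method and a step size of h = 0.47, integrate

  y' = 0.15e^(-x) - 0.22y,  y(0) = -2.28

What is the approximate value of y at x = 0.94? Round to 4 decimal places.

RK4: k1 = f(x_n, y_n); k2 = f(x_n + h/2, y_n + (h/2)·k1); k3 = f(x_n + h/2, y_n + (h/2)·k2); k4 = f(x_n + h, y_n + h·k3); y_{n+1} = y_n + (h/6)·(k1 + 2k2 + 2k3 + k4).
x=0.000000, y=-2.280000:
  k1 = f(0.000000, -2.280000) = 0.651600
  k2 = f(0.235000, -2.126874) = 0.586498
  k3 = f(0.235000, -2.142173) = 0.589864
  k4 = f(0.470000, -2.002764) = 0.534358
  y ← -2.280000 + (0.47/6)·(k1 + 2k2 + 2k3 + k4) = -2.002803
x=0.470000, y=-2.002803:
  k1 = f(0.470000, -2.002803) = 0.534367
  k2 = f(0.705000, -1.877227) = 0.487106
  k3 = f(0.705000, -1.888333) = 0.489550
  k4 = f(0.940000, -1.772715) = 0.448591
  y ← -2.002803 + (0.47/6)·(k1 + 2k2 + 2k3 + k4) = -1.772795
y(0.94) ≈ -1.7728

-1.7728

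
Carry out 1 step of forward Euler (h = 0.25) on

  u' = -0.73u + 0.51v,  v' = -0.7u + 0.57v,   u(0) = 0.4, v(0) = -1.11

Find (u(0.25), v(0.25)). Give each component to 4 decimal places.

Euler on (u,v): u_{n+1} = u_n + h·u', v_{n+1} = v_n + h·v'.
0.000000: (0.400000, -1.110000); f=(-0.858100, -0.912700) → (0.185475, -1.338175)
(u(0.25), v(0.25)) ≈ (0.1855, -1.3382)

0.1855, -1.3382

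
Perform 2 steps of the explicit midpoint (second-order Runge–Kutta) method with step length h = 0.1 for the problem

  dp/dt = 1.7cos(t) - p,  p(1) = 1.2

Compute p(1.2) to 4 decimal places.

Midpoint: k1 = f(t_n, p_n); k2 = f(t_n + h/2, p_n + (h/2)·k1); p_{n+1} = p_n + h·k2.
t=1.000000, p=1.200000:
  k1 = f(1.000000, 1.200000) = -0.281486
  k2 = f(1.050000, 1.185926) = -0.340055
  p ← 1.200000 + 0.1·(-0.340055) = 1.165995
t=1.100000, p=1.165995:
  k1 = f(1.100000, 1.165995) = -0.394881
  k2 = f(1.150000, 1.146250) = -0.451822
  p ← 1.165995 + 0.1·(-0.451822) = 1.120812
p(1.2) ≈ 1.1208

1.1208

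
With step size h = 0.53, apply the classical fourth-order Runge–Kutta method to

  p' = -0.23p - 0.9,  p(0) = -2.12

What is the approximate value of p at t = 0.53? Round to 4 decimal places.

-2.3258

RK4: k1 = f(t_n, p_n); k2 = f(t_n + h/2, p_n + (h/2)·k1); k3 = f(t_n + h/2, p_n + (h/2)·k2); k4 = f(t_n + h, p_n + h·k3); p_{n+1} = p_n + (h/6)·(k1 + 2k2 + 2k3 + k4).
t=0.000000, p=-2.120000:
  k1 = f(0.000000, -2.120000) = -0.412400
  k2 = f(0.265000, -2.229286) = -0.387264
  k3 = f(0.265000, -2.222625) = -0.388796
  k4 = f(0.530000, -2.326062) = -0.365006
  p ← -2.120000 + (0.53/6)·(k1 + 2k2 + 2k3 + k4) = -2.325775
p(0.53) ≈ -2.3258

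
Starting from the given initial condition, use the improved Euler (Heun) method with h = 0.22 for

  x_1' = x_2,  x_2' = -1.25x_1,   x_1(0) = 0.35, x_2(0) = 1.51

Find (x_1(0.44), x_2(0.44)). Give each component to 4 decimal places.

0.9523, 1.1420

Heun on (x_1,x_2): k1 = f(t_n, state_n); k2 = f(t_n + h, state_n + h·k1); state_{n+1} = state_n + (h/2)·(k1 + k2).
0.000000: (0.350000, 1.510000)
  k1 = (1.510000, -0.437500)
  predictor → (0.682200, 1.413750)
  k2 = (1.413750, -0.852750)
  → (0.671612, 1.368073)
0.220000: (0.671612, 1.368073)
  k1 = (1.368073, -0.839516)
  predictor → (0.972588, 1.183379)
  k2 = (1.183379, -1.215736)
  → (0.952272, 1.141995)
(x_1(0.44), x_2(0.44)) ≈ (0.9523, 1.1420)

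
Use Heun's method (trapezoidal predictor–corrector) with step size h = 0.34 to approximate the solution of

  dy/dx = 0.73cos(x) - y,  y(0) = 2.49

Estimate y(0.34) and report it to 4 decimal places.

Heun: k1 = f(x_n, y_n); k2 = f(x_n + h, y_n + h·k1); y_{n+1} = y_n + (h/2)·(k1 + k2).
x=0.000000, y=2.490000:
  k1 = f(0.000000, 2.490000) = -1.760000
  k2 = f(0.340000, 1.891600) = -1.203389
  y ← 2.490000 + (0.34/2)·(-1.760000 + (-1.203389)) = 1.986224
y(0.34) ≈ 1.9862

1.9862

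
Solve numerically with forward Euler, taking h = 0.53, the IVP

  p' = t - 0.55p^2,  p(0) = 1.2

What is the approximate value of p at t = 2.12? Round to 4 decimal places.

Euler: p_{n+1} = p_n + h·f(t_n, p_n).
t=0.000000, p=1.200000: f=-0.792000 → p ← 1.200000 + 0.53·(-0.792000) = 0.780240
t=0.530000, p=0.780240: f=0.195174 → p ← 0.780240 + 0.53·0.195174 = 0.883682
t=1.060000, p=0.883682: f=0.630508 → p ← 0.883682 + 0.53·0.630508 = 1.217852
t=1.590000, p=1.217852: f=0.774261 → p ← 1.217852 + 0.53·0.774261 = 1.628210
p(2.12) ≈ 1.6282

1.6282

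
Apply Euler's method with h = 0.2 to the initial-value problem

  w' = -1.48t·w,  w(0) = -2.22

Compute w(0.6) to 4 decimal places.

-1.8413

Euler: w_{n+1} = w_n + h·f(t_n, w_n).
t=0.000000, w=-2.220000: f=0.000000 → w ← -2.220000 + 0.2·0.000000 = -2.220000
t=0.200000, w=-2.220000: f=0.657120 → w ← -2.220000 + 0.2·0.657120 = -2.088576
t=0.400000, w=-2.088576: f=1.236437 → w ← -2.088576 + 0.2·1.236437 = -1.841289
w(0.6) ≈ -1.8413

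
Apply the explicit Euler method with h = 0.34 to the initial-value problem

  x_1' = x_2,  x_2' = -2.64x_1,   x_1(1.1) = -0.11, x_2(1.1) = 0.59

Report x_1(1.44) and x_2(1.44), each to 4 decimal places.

0.0906, 0.6887

Euler on (x_1,x_2): x_1_{n+1} = x_1_n + h·x_1', x_2_{n+1} = x_2_n + h·x_2'.
1.100000: (-0.110000, 0.590000); f=(0.590000, 0.290400) → (0.090600, 0.688736)
(x_1(1.44), x_2(1.44)) ≈ (0.0906, 0.6887)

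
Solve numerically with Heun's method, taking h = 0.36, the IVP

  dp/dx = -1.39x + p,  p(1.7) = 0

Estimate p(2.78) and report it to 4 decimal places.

Heun: k1 = f(x_n, p_n); k2 = f(x_n + h, p_n + h·k1); p_{n+1} = p_n + (h/2)·(k1 + k2).
x=1.700000, p=0.000000:
  k1 = f(1.700000, 0.000000) = -2.363000
  k2 = f(2.060000, -0.850680) = -3.714080
  p ← 0.000000 + (0.36/2)·(-2.363000 + (-3.714080)) = -1.093874
x=2.060000, p=-1.093874:
  k1 = f(2.060000, -1.093874) = -3.957274
  k2 = f(2.420000, -2.518493) = -5.882293
  p ← -1.093874 + (0.36/2)·(-3.957274 + (-5.882293)) = -2.864997
x=2.420000, p=-2.864997:
  k1 = f(2.420000, -2.864997) = -6.228797
  k2 = f(2.780000, -5.107363) = -8.971563
  p ← -2.864997 + (0.36/2)·(-6.228797 + (-8.971563)) = -5.601061
p(2.78) ≈ -5.6011

-5.6011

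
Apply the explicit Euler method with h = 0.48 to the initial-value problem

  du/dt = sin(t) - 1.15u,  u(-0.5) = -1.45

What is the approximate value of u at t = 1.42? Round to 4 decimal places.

0.4021

Euler: u_{n+1} = u_n + h·f(t_n, u_n).
t=-0.500000, u=-1.450000: f=1.188074 → u ← -1.450000 + 0.48·1.188074 = -0.879724
t=-0.020000, u=-0.879724: f=0.991684 → u ← -0.879724 + 0.48·0.991684 = -0.403716
t=0.460000, u=-0.403716: f=0.908221 → u ← -0.403716 + 0.48·0.908221 = 0.032230
t=0.940000, u=0.032230: f=0.770493 → u ← 0.032230 + 0.48·0.770493 = 0.402067
u(1.42) ≈ 0.4021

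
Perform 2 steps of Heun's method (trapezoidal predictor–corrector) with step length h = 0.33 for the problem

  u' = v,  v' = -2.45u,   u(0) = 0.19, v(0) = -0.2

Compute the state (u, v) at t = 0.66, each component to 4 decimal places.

Heun on (u,v): k1 = f(t_n, state_n); k2 = f(t_n + h, state_n + h·k1); state_{n+1} = state_n + (h/2)·(k1 + k2).
0.000000: (0.190000, -0.200000)
  k1 = (-0.200000, -0.465500)
  predictor → (0.124000, -0.353615)
  k2 = (-0.353615, -0.303800)
  → (0.098654, -0.326935)
0.330000: (0.098654, -0.326935)
  k1 = (-0.326935, -0.241701)
  predictor → (-0.009235, -0.406696)
  k2 = (-0.406696, 0.022625)
  → (-0.022395, -0.363082)
(u(0.66), v(0.66)) ≈ (-0.0224, -0.3631)

-0.0224, -0.3631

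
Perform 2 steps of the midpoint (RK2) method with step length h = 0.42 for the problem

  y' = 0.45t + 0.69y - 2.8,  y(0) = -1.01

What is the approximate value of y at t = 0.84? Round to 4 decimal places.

Midpoint: k1 = f(t_n, y_n); k2 = f(t_n + h/2, y_n + (h/2)·k1); y_{n+1} = y_n + h·k2.
t=0.000000, y=-1.010000:
  k1 = f(0.000000, -1.010000) = -3.496900
  k2 = f(0.210000, -1.744349) = -3.909101
  y ← -1.010000 + 0.42·(-3.909101) = -2.651822
t=0.420000, y=-2.651822:
  k1 = f(0.420000, -2.651822) = -4.440757
  k2 = f(0.630000, -3.584381) = -4.989723
  y ← -2.651822 + 0.42·(-4.989723) = -4.747506
y(0.84) ≈ -4.7475

-4.7475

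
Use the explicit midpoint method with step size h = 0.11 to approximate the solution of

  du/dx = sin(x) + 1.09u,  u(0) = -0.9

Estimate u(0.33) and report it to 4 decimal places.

-1.2284

Midpoint: k1 = f(x_n, u_n); k2 = f(x_n + h/2, u_n + (h/2)·k1); u_{n+1} = u_n + h·k2.
x=0.000000, u=-0.900000:
  k1 = f(0.000000, -0.900000) = -0.981000
  k2 = f(0.055000, -0.953955) = -0.984839
  u ← -0.900000 + 0.11·(-0.984839) = -1.008332
x=0.110000, u=-1.008332:
  k1 = f(0.110000, -1.008332) = -0.989304
  k2 = f(0.165000, -1.062744) = -0.994139
  u ← -1.008332 + 0.11·(-0.994139) = -1.117687
x=0.220000, u=-1.117687:
  k1 = f(0.220000, -1.117687) = -1.000050
  k2 = f(0.275000, -1.172690) = -1.006685
  u ← -1.117687 + 0.11·(-1.006685) = -1.228423
u(0.33) ≈ -1.2284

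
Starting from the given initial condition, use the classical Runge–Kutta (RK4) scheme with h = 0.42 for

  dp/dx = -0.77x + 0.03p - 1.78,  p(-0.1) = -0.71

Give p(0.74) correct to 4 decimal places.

RK4: k1 = f(x_n, p_n); k2 = f(x_n + h/2, p_n + (h/2)·k1); k3 = f(x_n + h/2, p_n + (h/2)·k2); k4 = f(x_n + h, p_n + h·k3); p_{n+1} = p_n + (h/6)·(k1 + 2k2 + 2k3 + k4).
x=-0.100000, p=-0.710000:
  k1 = f(-0.100000, -0.710000) = -1.724300
  k2 = f(0.110000, -1.072103) = -1.896863
  k3 = f(0.110000, -1.108341) = -1.897950
  k4 = f(0.320000, -1.507139) = -2.071614
  p ← -0.710000 + (0.42/6)·(k1 + 2k2 + 2k3 + k4) = -1.506988
x=0.320000, p=-1.506988:
  k1 = f(0.320000, -1.506988) = -2.071610
  k2 = f(0.530000, -1.942026) = -2.246361
  k3 = f(0.530000, -1.978724) = -2.247462
  k4 = f(0.740000, -2.450922) = -2.423328
  p ← -1.506988 + (0.42/6)·(k1 + 2k2 + 2k3 + k4) = -2.450769
p(0.74) ≈ -2.4508

-2.4508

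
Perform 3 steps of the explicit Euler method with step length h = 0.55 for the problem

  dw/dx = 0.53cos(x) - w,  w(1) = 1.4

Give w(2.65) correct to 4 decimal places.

Euler: w_{n+1} = w_n + h·f(x_n, w_n).
x=1.000000, w=1.400000: f=-1.113640 → w ← 1.400000 + 0.55·(-1.113640) = 0.787498
x=1.550000, w=0.787498: f=-0.776477 → w ← 0.787498 + 0.55·(-0.776477) = 0.360436
x=2.100000, w=0.360436: f=-0.628004 → w ← 0.360436 + 0.55·(-0.628004) = 0.015033
w(2.65) ≈ 0.0150

0.0150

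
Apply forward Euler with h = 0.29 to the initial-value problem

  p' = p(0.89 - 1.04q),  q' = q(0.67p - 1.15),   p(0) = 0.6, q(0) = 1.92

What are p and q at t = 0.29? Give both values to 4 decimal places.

Euler on (p,q): p_{n+1} = p_n + h·p', q_{n+1} = q_n + h·q'.
0.000000: (0.600000, 1.920000); f=(-0.664080, -1.436160) → (0.407417, 1.503514)
(p(0.29), q(0.29)) ≈ (0.4074, 1.5035)

0.4074, 1.5035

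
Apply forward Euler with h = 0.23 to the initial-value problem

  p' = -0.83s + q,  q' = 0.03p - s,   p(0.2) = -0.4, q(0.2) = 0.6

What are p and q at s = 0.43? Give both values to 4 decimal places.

Euler on (p,q): p_{n+1} = p_n + h·p', q_{n+1} = q_n + h·q'.
0.200000: (-0.400000, 0.600000); f=(0.434000, -0.212000) → (-0.300180, 0.551240)
(p(0.43), q(0.43)) ≈ (-0.3002, 0.5512)

-0.3002, 0.5512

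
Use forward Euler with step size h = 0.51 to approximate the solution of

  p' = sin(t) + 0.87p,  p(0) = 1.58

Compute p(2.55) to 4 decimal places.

12.7548

Euler: p_{n+1} = p_n + h·f(t_n, p_n).
t=0.000000, p=1.580000: f=1.374600 → p ← 1.580000 + 0.51·1.374600 = 2.281046
t=0.510000, p=2.281046: f=2.472687 → p ← 2.281046 + 0.51·2.472687 = 3.542117
t=1.020000, p=3.542117: f=3.933749 → p ← 3.542117 + 0.51·3.933749 = 5.548329
t=1.530000, p=5.548329: f=5.826214 → p ← 5.548329 + 0.51·5.826214 = 8.519698
t=2.040000, p=8.519698: f=8.304066 → p ← 8.519698 + 0.51·8.304066 = 12.754771
p(2.55) ≈ 12.7548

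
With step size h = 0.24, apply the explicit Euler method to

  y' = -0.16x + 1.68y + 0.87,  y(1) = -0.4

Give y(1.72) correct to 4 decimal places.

Euler: y_{n+1} = y_n + h·f(x_n, y_n).
x=1.000000, y=-0.400000: f=0.038000 → y ← -0.400000 + 0.24·0.038000 = -0.390880
x=1.240000, y=-0.390880: f=0.014922 → y ← -0.390880 + 0.24·0.014922 = -0.387299
x=1.480000, y=-0.387299: f=-0.017462 → y ← -0.387299 + 0.24·(-0.017462) = -0.391490
y(1.72) ≈ -0.3915

-0.3915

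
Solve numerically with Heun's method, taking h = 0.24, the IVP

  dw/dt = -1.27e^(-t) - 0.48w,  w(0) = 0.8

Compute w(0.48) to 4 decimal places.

Heun: k1 = f(t_n, w_n); k2 = f(t_n + h, w_n + h·k1); w_{n+1} = w_n + (h/2)·(k1 + k2).
t=0.000000, w=0.800000:
  k1 = f(0.000000, 0.800000) = -1.654000
  k2 = f(0.240000, 0.403040) = -1.192477
  w ← 0.800000 + (0.24/2)·(-1.654000 + (-1.192477)) = 0.458423
t=0.240000, w=0.458423:
  k1 = f(0.240000, 0.458423) = -1.219060
  k2 = f(0.480000, 0.165848) = -0.865462
  w ← 0.458423 + (0.24/2)·(-1.219060 + (-0.865462)) = 0.208280
w(0.48) ≈ 0.2083

0.2083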